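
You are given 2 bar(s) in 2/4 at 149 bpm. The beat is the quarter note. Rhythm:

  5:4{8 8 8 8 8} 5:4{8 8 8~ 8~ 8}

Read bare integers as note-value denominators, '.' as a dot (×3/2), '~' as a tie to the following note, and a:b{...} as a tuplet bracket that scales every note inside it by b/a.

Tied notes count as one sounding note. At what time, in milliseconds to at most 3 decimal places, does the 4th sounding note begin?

1. 0.0ms @ 0 + 161.074ms (2/5)
2. 161.074ms @ 2/5 + 161.074ms (2/5)
3. 322.148ms @ 4/5 + 161.074ms (2/5)
4. 483.221ms @ 6/5 + 161.074ms (2/5)
5. 644.295ms @ 8/5 + 161.074ms (2/5)
6. 805.369ms @ 2 + 161.074ms (2/5)
7. 966.443ms @ 12/5 + 161.074ms (2/5)
8. 1127.517ms @ 14/5 + 483.221ms (6/5)

note 4 onset = 6/5b = 483.221ms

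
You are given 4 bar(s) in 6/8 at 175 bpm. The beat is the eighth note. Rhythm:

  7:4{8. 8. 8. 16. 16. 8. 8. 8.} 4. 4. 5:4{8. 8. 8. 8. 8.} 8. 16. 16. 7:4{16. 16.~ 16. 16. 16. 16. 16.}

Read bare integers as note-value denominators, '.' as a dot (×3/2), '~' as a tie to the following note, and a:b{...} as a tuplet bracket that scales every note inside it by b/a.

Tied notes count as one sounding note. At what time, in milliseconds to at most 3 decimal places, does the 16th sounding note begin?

1. 0.0ms @ 0 + 293.878ms (6/7)
2. 293.878ms @ 6/7 + 293.878ms (6/7)
3. 587.755ms @ 12/7 + 293.878ms (6/7)
4. 881.633ms @ 18/7 + 146.939ms (3/7)
5. 1028.571ms @ 3 + 146.939ms (3/7)
6. 1175.51ms @ 24/7 + 293.878ms (6/7)
7. 1469.388ms @ 30/7 + 293.878ms (6/7)
8. 1763.265ms @ 36/7 + 293.878ms (6/7)
9. 2057.143ms @ 6 + 1028.571ms (3)
10. 3085.714ms @ 9 + 1028.571ms (3)
11. 4114.286ms @ 12 + 411.429ms (6/5)
12. 4525.714ms @ 66/5 + 411.429ms (6/5)
13. 4937.143ms @ 72/5 + 411.429ms (6/5)
14. 5348.571ms @ 78/5 + 411.429ms (6/5)
15. 5760.0ms @ 84/5 + 411.429ms (6/5)
16. 6171.429ms @ 18 + 514.286ms (3/2)
17. 6685.714ms @ 39/2 + 257.143ms (3/4)
18. 6942.857ms @ 81/4 + 257.143ms (3/4)
19. 7200.0ms @ 21 + 146.939ms (3/7)
20. 7346.939ms @ 150/7 + 293.878ms (6/7)
21. 7640.816ms @ 156/7 + 146.939ms (3/7)
22. 7787.755ms @ 159/7 + 146.939ms (3/7)
23. 7934.694ms @ 162/7 + 146.939ms (3/7)
24. 8081.633ms @ 165/7 + 146.939ms (3/7)

note 16 onset = 18b = 6171.429ms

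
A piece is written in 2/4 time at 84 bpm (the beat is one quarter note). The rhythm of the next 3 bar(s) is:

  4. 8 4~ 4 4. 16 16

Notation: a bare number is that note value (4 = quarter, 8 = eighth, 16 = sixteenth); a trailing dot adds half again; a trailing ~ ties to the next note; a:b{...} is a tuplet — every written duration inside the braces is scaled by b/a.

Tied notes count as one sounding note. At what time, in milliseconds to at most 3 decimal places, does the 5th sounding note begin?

note 5 onset = 11/2b = 3928.571ms

1. 0.0ms @ 0 + 1071.429ms (3/2)
2. 1071.429ms @ 3/2 + 357.143ms (1/2)
3. 1428.571ms @ 2 + 1428.571ms (2)
4. 2857.143ms @ 4 + 1071.429ms (3/2)
5. 3928.571ms @ 11/2 + 178.571ms (1/4)
6. 4107.143ms @ 23/4 + 178.571ms (1/4)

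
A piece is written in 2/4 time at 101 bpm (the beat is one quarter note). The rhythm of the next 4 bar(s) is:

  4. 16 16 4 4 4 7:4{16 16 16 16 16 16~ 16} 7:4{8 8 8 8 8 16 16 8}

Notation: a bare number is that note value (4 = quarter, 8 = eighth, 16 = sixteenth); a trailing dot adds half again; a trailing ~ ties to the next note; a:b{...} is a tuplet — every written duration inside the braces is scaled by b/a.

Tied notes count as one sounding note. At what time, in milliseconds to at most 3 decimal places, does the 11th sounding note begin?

1. 0.0ms @ 0 + 891.089ms (3/2)
2. 891.089ms @ 3/2 + 148.515ms (1/4)
3. 1039.604ms @ 7/4 + 148.515ms (1/4)
4. 1188.119ms @ 2 + 594.059ms (1)
5. 1782.178ms @ 3 + 594.059ms (1)
6. 2376.238ms @ 4 + 594.059ms (1)
7. 2970.297ms @ 5 + 84.866ms (1/7)
8. 3055.163ms @ 36/7 + 84.866ms (1/7)
9. 3140.028ms @ 37/7 + 84.866ms (1/7)
10. 3224.894ms @ 38/7 + 84.866ms (1/7)
11. 3309.76ms @ 39/7 + 84.866ms (1/7)
12. 3394.625ms @ 40/7 + 169.731ms (2/7)
13. 3564.356ms @ 6 + 169.731ms (2/7)
14. 3734.088ms @ 44/7 + 169.731ms (2/7)
15. 3903.819ms @ 46/7 + 169.731ms (2/7)
16. 4073.55ms @ 48/7 + 169.731ms (2/7)
17. 4243.281ms @ 50/7 + 169.731ms (2/7)
18. 4413.013ms @ 52/7 + 84.866ms (1/7)
19. 4497.878ms @ 53/7 + 84.866ms (1/7)
20. 4582.744ms @ 54/7 + 169.731ms (2/7)

note 11 onset = 39/7b = 3309.76ms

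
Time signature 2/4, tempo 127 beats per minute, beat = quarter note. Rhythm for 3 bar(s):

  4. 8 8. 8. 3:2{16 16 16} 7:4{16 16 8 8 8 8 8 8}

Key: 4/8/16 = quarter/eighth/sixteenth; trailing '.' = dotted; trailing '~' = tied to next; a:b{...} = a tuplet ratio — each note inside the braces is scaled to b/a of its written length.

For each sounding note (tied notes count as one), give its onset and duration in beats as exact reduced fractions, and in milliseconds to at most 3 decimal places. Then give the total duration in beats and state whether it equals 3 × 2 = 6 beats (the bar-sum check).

1) 0.0ms=0b +708.661ms=3/2b
2) 708.661ms=3/2b +236.22ms=1/2b
3) 944.882ms=2b +354.331ms=3/4b
4) 1299.213ms=11/4b +354.331ms=3/4b
5) 1653.543ms=7/2b +78.74ms=1/6b
6) 1732.283ms=11/3b +78.74ms=1/6b
7) 1811.024ms=23/6b +78.74ms=1/6b
8) 1889.764ms=4b +67.492ms=1/7b
9) 1957.255ms=29/7b +67.492ms=1/7b
10) 2024.747ms=30/7b +134.983ms=2/7b
11) 2159.73ms=32/7b +134.983ms=2/7b
12) 2294.713ms=34/7b +134.983ms=2/7b
13) 2429.696ms=36/7b +134.983ms=2/7b
14) 2564.679ms=38/7b +134.983ms=2/7b
15) 2699.663ms=40/7b +134.983ms=2/7b
Σ=6b of 6 (127bpm 2/4) — PASS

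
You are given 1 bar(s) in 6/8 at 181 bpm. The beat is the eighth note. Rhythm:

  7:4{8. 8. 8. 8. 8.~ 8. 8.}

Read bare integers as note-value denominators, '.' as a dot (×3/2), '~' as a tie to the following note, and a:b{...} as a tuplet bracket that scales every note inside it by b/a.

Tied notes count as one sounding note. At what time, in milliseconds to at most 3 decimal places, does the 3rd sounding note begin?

1. 0.0ms @ 0 + 284.136ms (6/7)
2. 284.136ms @ 6/7 + 284.136ms (6/7)
3. 568.272ms @ 12/7 + 284.136ms (6/7)
4. 852.407ms @ 18/7 + 284.136ms (6/7)
5. 1136.543ms @ 24/7 + 568.272ms (12/7)
6. 1704.815ms @ 36/7 + 284.136ms (6/7)

note 3 onset = 12/7b = 568.272ms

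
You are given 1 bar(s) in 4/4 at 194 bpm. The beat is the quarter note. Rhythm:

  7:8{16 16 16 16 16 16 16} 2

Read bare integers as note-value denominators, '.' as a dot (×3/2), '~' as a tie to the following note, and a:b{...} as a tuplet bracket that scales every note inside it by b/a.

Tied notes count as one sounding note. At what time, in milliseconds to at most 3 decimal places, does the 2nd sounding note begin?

note 2 onset = 2/7b = 88.365ms

1. 0.0ms @ 0 + 88.365ms (2/7)
2. 88.365ms @ 2/7 + 88.365ms (2/7)
3. 176.73ms @ 4/7 + 88.365ms (2/7)
4. 265.096ms @ 6/7 + 88.365ms (2/7)
5. 353.461ms @ 8/7 + 88.365ms (2/7)
6. 441.826ms @ 10/7 + 88.365ms (2/7)
7. 530.191ms @ 12/7 + 88.365ms (2/7)
8. 618.557ms @ 2 + 618.557ms (2)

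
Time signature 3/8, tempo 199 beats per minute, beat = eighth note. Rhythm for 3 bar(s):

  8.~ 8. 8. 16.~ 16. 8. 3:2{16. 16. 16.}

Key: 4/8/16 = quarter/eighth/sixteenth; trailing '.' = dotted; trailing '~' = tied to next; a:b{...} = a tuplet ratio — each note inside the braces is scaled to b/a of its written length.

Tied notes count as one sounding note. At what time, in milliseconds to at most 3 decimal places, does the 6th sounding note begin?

1. 0.0ms @ 0 + 904.523ms (3)
2. 904.523ms @ 3 + 452.261ms (3/2)
3. 1356.784ms @ 9/2 + 452.261ms (3/2)
4. 1809.045ms @ 6 + 452.261ms (3/2)
5. 2261.307ms @ 15/2 + 150.754ms (1/2)
6. 2412.06ms @ 8 + 150.754ms (1/2)
7. 2562.814ms @ 17/2 + 150.754ms (1/2)

note 6 onset = 8b = 2412.06ms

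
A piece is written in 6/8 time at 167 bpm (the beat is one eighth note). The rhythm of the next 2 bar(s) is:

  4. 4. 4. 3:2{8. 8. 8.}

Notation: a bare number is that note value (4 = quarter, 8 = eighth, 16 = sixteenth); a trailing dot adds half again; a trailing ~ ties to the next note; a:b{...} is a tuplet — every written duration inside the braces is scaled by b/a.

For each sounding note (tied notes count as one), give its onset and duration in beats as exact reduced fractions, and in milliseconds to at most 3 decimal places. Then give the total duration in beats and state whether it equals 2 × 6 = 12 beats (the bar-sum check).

1) 0.0ms=0b +1077.844ms=3b
2) 1077.844ms=3b +1077.844ms=3b
3) 2155.689ms=6b +1077.844ms=3b
4) 3233.533ms=9b +359.281ms=1b
5) 3592.814ms=10b +359.281ms=1b
6) 3952.096ms=11b +359.281ms=1b
Σ=12b of 12 (167bpm 6/8) — PASS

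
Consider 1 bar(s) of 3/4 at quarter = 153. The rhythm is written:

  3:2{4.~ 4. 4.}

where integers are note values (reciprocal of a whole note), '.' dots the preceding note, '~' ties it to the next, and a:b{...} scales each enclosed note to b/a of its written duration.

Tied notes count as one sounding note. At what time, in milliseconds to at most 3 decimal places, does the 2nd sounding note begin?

1. 0.0ms @ 0 + 784.314ms (2)
2. 784.314ms @ 2 + 392.157ms (1)

note 2 onset = 2b = 784.314ms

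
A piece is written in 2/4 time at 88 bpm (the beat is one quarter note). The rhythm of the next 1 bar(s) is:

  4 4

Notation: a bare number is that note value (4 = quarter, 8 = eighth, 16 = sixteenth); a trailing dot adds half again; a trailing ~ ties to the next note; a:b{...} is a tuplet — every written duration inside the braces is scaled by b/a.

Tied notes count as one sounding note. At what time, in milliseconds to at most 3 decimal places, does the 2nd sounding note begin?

note 2 onset = 1b = 681.818ms

1. 0.0ms @ 0 + 681.818ms (1)
2. 681.818ms @ 1 + 681.818ms (1)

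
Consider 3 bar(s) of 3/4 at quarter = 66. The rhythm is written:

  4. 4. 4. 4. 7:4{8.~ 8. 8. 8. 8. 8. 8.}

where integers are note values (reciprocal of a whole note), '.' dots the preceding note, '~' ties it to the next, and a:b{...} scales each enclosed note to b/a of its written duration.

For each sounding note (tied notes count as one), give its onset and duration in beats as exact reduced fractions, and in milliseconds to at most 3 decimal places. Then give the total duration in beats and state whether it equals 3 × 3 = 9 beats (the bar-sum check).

1) 0.0ms=0b +1363.636ms=3/2b
2) 1363.636ms=3/2b +1363.636ms=3/2b
3) 2727.273ms=3b +1363.636ms=3/2b
4) 4090.909ms=9/2b +1363.636ms=3/2b
5) 5454.545ms=6b +779.221ms=6/7b
6) 6233.766ms=48/7b +389.61ms=3/7b
7) 6623.377ms=51/7b +389.61ms=3/7b
8) 7012.987ms=54/7b +389.61ms=3/7b
9) 7402.597ms=57/7b +389.61ms=3/7b
10) 7792.208ms=60/7b +389.61ms=3/7b
Σ=9b of 9 (66bpm 3/4) — PASS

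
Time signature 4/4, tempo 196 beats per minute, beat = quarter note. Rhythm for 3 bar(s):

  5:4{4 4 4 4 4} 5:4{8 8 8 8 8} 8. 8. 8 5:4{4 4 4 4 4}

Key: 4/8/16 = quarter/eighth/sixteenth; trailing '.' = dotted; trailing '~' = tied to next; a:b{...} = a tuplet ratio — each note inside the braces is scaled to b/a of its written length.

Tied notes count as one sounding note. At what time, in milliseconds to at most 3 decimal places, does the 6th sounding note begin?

1. 0.0ms @ 0 + 244.898ms (4/5)
2. 244.898ms @ 4/5 + 244.898ms (4/5)
3. 489.796ms @ 8/5 + 244.898ms (4/5)
4. 734.694ms @ 12/5 + 244.898ms (4/5)
5. 979.592ms @ 16/5 + 244.898ms (4/5)
6. 1224.49ms @ 4 + 122.449ms (2/5)
7. 1346.939ms @ 22/5 + 122.449ms (2/5)
8. 1469.388ms @ 24/5 + 122.449ms (2/5)
9. 1591.837ms @ 26/5 + 122.449ms (2/5)
10. 1714.286ms @ 28/5 + 122.449ms (2/5)
11. 1836.735ms @ 6 + 229.592ms (3/4)
12. 2066.327ms @ 27/4 + 229.592ms (3/4)
13. 2295.918ms @ 15/2 + 153.061ms (1/2)
14. 2448.98ms @ 8 + 244.898ms (4/5)
15. 2693.878ms @ 44/5 + 244.898ms (4/5)
16. 2938.776ms @ 48/5 + 244.898ms (4/5)
17. 3183.673ms @ 52/5 + 244.898ms (4/5)
18. 3428.571ms @ 56/5 + 244.898ms (4/5)

note 6 onset = 4b = 1224.49ms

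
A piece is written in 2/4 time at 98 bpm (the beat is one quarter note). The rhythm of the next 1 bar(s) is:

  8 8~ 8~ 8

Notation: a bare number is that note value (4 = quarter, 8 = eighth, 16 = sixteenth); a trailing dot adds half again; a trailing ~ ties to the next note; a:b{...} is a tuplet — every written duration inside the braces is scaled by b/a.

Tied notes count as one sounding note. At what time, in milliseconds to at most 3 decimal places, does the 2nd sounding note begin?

1. 0.0ms @ 0 + 306.122ms (1/2)
2. 306.122ms @ 1/2 + 918.367ms (3/2)

note 2 onset = 1/2b = 306.122ms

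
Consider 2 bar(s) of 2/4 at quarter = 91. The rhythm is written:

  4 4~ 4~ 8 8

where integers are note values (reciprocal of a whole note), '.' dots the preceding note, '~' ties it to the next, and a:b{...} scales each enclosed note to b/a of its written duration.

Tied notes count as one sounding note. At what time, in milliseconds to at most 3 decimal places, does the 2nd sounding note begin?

note 2 onset = 1b = 659.341ms

1. 0.0ms @ 0 + 659.341ms (1)
2. 659.341ms @ 1 + 1648.352ms (5/2)
3. 2307.692ms @ 7/2 + 329.67ms (1/2)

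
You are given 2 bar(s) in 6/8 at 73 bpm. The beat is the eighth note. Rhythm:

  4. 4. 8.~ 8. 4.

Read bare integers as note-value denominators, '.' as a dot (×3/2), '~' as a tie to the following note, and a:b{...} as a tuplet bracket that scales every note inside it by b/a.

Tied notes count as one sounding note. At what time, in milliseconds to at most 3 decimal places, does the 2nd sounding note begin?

1. 0.0ms @ 0 + 2465.753ms (3)
2. 2465.753ms @ 3 + 2465.753ms (3)
3. 4931.507ms @ 6 + 2465.753ms (3)
4. 7397.26ms @ 9 + 2465.753ms (3)

note 2 onset = 3b = 2465.753ms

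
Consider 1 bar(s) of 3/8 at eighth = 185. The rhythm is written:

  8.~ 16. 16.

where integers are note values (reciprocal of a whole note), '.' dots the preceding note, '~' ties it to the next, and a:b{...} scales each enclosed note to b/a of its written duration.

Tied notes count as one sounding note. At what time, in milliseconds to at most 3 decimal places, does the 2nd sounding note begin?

note 2 onset = 9/4b = 729.73ms

1. 0.0ms @ 0 + 729.73ms (9/4)
2. 729.73ms @ 9/4 + 243.243ms (3/4)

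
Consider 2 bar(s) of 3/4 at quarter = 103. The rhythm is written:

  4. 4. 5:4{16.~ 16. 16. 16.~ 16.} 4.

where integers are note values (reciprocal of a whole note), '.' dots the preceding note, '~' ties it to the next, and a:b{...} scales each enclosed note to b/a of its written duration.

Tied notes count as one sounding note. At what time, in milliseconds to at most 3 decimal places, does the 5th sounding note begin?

note 5 onset = 39/10b = 2271.845ms

1. 0.0ms @ 0 + 873.786ms (3/2)
2. 873.786ms @ 3/2 + 873.786ms (3/2)
3. 1747.573ms @ 3 + 349.515ms (3/5)
4. 2097.087ms @ 18/5 + 174.757ms (3/10)
5. 2271.845ms @ 39/10 + 349.515ms (3/5)
6. 2621.359ms @ 9/2 + 873.786ms (3/2)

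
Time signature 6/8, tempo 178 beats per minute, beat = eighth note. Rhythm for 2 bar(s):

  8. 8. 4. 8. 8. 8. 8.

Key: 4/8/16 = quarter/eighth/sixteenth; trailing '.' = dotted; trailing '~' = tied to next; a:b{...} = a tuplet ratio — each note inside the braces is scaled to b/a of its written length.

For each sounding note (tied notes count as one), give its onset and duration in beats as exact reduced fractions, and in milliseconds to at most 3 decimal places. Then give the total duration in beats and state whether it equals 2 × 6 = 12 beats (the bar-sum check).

1) 0.0ms=0b +505.618ms=3/2b
2) 505.618ms=3/2b +505.618ms=3/2b
3) 1011.236ms=3b +1011.236ms=3b
4) 2022.472ms=6b +505.618ms=3/2b
5) 2528.09ms=15/2b +505.618ms=3/2b
6) 3033.708ms=9b +505.618ms=3/2b
7) 3539.326ms=21/2b +505.618ms=3/2b
Σ=12b of 12 (178bpm 6/8) — PASS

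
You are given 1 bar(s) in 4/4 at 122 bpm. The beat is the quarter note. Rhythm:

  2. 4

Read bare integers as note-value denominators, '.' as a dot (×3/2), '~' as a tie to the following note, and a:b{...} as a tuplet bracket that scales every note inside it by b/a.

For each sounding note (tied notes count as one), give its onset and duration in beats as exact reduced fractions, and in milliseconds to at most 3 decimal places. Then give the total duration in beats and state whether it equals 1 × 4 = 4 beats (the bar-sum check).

1) 0.0ms=0b +1475.41ms=3b
2) 1475.41ms=3b +491.803ms=1b
Σ=4b of 4 (122bpm 4/4) — PASS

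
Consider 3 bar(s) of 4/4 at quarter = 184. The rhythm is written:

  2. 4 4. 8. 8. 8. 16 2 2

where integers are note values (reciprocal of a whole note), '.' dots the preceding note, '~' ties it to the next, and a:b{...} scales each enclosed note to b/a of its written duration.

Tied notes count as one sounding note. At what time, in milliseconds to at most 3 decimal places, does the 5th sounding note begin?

1. 0.0ms @ 0 + 978.261ms (3)
2. 978.261ms @ 3 + 326.087ms (1)
3. 1304.348ms @ 4 + 489.13ms (3/2)
4. 1793.478ms @ 11/2 + 244.565ms (3/4)
5. 2038.043ms @ 25/4 + 244.565ms (3/4)
6. 2282.609ms @ 7 + 244.565ms (3/4)
7. 2527.174ms @ 31/4 + 81.522ms (1/4)
8. 2608.696ms @ 8 + 652.174ms (2)
9. 3260.87ms @ 10 + 652.174ms (2)

note 5 onset = 25/4b = 2038.043ms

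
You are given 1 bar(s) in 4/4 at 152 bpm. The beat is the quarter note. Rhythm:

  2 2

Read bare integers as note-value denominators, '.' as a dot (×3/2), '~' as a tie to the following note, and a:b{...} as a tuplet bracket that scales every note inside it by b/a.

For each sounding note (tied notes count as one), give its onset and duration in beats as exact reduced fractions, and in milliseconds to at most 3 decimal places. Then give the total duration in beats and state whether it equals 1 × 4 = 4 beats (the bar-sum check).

1) 0.0ms=0b +789.474ms=2b
2) 789.474ms=2b +789.474ms=2b
Σ=4b of 4 (152bpm 4/4) — PASS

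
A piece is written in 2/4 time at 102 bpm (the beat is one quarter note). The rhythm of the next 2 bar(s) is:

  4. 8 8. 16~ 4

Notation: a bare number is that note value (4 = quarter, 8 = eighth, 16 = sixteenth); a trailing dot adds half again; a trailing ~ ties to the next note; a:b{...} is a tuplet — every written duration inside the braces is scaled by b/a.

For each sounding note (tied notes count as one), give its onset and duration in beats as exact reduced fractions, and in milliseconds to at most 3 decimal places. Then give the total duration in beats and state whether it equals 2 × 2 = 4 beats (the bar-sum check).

1) 0.0ms=0b +882.353ms=3/2b
2) 882.353ms=3/2b +294.118ms=1/2b
3) 1176.471ms=2b +441.176ms=3/4b
4) 1617.647ms=11/4b +735.294ms=5/4b
Σ=4b of 4 (102bpm 2/4) — PASS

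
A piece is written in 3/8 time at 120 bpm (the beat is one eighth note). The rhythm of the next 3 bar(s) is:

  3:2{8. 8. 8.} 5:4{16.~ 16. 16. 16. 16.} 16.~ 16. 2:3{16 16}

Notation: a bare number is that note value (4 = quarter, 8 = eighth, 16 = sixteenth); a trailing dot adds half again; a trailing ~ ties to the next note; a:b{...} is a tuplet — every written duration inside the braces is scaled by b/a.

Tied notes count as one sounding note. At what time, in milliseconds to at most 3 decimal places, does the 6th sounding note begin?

note 6 onset = 24/5b = 2400.0ms

1. 0.0ms @ 0 + 500.0ms (1)
2. 500.0ms @ 1 + 500.0ms (1)
3. 1000.0ms @ 2 + 500.0ms (1)
4. 1500.0ms @ 3 + 600.0ms (6/5)
5. 2100.0ms @ 21/5 + 300.0ms (3/5)
6. 2400.0ms @ 24/5 + 300.0ms (3/5)
7. 2700.0ms @ 27/5 + 300.0ms (3/5)
8. 3000.0ms @ 6 + 750.0ms (3/2)
9. 3750.0ms @ 15/2 + 375.0ms (3/4)
10. 4125.0ms @ 33/4 + 375.0ms (3/4)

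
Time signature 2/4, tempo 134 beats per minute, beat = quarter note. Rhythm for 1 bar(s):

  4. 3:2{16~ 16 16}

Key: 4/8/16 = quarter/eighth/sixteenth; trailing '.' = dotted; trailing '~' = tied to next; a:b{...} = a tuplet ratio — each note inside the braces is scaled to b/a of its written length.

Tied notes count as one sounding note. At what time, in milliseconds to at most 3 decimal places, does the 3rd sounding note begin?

note 3 onset = 11/6b = 820.896ms

1. 0.0ms @ 0 + 671.642ms (3/2)
2. 671.642ms @ 3/2 + 149.254ms (1/3)
3. 820.896ms @ 11/6 + 74.627ms (1/6)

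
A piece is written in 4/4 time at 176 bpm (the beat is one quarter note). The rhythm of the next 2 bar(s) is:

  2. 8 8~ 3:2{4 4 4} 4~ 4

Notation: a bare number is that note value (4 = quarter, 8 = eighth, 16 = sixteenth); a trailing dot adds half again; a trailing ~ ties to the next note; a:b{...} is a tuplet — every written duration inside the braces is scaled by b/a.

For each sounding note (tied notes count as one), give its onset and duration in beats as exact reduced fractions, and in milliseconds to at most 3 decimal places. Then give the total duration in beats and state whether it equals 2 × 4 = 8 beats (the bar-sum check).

1) 0.0ms=0b +1022.727ms=3b
2) 1022.727ms=3b +170.455ms=1/2b
3) 1193.182ms=7/2b +397.727ms=7/6b
4) 1590.909ms=14/3b +227.273ms=2/3b
5) 1818.182ms=16/3b +227.273ms=2/3b
6) 2045.455ms=6b +681.818ms=2b
Σ=8b of 8 (176bpm 4/4) — PASS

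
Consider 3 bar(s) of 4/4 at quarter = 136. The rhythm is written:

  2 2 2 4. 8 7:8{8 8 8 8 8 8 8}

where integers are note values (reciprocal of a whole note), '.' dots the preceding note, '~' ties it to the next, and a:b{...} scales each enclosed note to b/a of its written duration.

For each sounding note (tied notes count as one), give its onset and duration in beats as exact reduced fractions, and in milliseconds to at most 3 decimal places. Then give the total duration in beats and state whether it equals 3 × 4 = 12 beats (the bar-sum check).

1) 0.0ms=0b +882.353ms=2b
2) 882.353ms=2b +882.353ms=2b
3) 1764.706ms=4b +882.353ms=2b
4) 2647.059ms=6b +661.765ms=3/2b
5) 3308.824ms=15/2b +220.588ms=1/2b
6) 3529.412ms=8b +252.101ms=4/7b
7) 3781.513ms=60/7b +252.101ms=4/7b
8) 4033.613ms=64/7b +252.101ms=4/7b
9) 4285.714ms=68/7b +252.101ms=4/7b
10) 4537.815ms=72/7b +252.101ms=4/7b
11) 4789.916ms=76/7b +252.101ms=4/7b
12) 5042.017ms=80/7b +252.101ms=4/7b
Σ=12b of 12 (136bpm 4/4) — PASS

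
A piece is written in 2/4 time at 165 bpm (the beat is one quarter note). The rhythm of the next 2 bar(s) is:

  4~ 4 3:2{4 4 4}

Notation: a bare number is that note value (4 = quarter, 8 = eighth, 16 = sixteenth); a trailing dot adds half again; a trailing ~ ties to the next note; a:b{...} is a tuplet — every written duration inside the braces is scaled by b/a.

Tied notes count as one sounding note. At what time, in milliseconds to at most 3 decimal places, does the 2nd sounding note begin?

note 2 onset = 2b = 727.273ms

1. 0.0ms @ 0 + 727.273ms (2)
2. 727.273ms @ 2 + 242.424ms (2/3)
3. 969.697ms @ 8/3 + 242.424ms (2/3)
4. 1212.121ms @ 10/3 + 242.424ms (2/3)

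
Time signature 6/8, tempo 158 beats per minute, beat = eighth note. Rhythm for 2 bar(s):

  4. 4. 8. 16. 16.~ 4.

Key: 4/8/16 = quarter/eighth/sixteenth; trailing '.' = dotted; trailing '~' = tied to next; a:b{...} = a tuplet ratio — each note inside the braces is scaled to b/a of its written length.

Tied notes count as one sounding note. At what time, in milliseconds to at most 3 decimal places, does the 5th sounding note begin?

1. 0.0ms @ 0 + 1139.241ms (3)
2. 1139.241ms @ 3 + 1139.241ms (3)
3. 2278.481ms @ 6 + 569.62ms (3/2)
4. 2848.101ms @ 15/2 + 284.81ms (3/4)
5. 3132.911ms @ 33/4 + 1424.051ms (15/4)

note 5 onset = 33/4b = 3132.911ms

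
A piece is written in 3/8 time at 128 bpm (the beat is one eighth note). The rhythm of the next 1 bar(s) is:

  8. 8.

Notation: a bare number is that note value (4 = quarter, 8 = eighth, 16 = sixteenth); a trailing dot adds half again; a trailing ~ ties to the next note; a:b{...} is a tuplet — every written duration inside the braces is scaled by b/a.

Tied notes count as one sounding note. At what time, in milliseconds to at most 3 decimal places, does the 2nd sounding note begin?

note 2 onset = 3/2b = 703.125ms

1. 0.0ms @ 0 + 703.125ms (3/2)
2. 703.125ms @ 3/2 + 703.125ms (3/2)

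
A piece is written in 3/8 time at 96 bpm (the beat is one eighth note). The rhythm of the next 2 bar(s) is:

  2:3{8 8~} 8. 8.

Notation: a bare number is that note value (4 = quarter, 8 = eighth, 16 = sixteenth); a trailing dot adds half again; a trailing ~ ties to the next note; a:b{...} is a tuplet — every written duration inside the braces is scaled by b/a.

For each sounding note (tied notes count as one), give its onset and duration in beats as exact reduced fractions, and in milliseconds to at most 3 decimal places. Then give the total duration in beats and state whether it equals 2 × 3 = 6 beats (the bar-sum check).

1) 0.0ms=0b +937.5ms=3/2b
2) 937.5ms=3/2b +1875.0ms=3b
3) 2812.5ms=9/2b +937.5ms=3/2b
Σ=6b of 6 (96bpm 3/8) — PASS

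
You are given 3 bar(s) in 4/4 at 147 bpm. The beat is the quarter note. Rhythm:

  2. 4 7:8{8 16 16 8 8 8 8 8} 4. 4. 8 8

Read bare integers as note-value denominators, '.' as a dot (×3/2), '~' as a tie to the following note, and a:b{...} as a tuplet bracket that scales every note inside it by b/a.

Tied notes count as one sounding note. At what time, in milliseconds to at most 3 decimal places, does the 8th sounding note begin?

note 8 onset = 44/7b = 2565.598ms

1. 0.0ms @ 0 + 1224.49ms (3)
2. 1224.49ms @ 3 + 408.163ms (1)
3. 1632.653ms @ 4 + 233.236ms (4/7)
4. 1865.889ms @ 32/7 + 116.618ms (2/7)
5. 1982.507ms @ 34/7 + 116.618ms (2/7)
6. 2099.125ms @ 36/7 + 233.236ms (4/7)
7. 2332.362ms @ 40/7 + 233.236ms (4/7)
8. 2565.598ms @ 44/7 + 233.236ms (4/7)
9. 2798.834ms @ 48/7 + 233.236ms (4/7)
10. 3032.07ms @ 52/7 + 233.236ms (4/7)
11. 3265.306ms @ 8 + 612.245ms (3/2)
12. 3877.551ms @ 19/2 + 612.245ms (3/2)
13. 4489.796ms @ 11 + 204.082ms (1/2)
14. 4693.878ms @ 23/2 + 204.082ms (1/2)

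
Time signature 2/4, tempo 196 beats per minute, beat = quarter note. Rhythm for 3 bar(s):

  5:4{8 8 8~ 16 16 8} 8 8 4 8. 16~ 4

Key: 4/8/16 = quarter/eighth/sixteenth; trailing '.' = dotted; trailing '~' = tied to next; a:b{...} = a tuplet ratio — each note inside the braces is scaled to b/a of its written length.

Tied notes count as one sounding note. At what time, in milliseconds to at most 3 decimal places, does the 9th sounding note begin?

1. 0.0ms @ 0 + 122.449ms (2/5)
2. 122.449ms @ 2/5 + 122.449ms (2/5)
3. 244.898ms @ 4/5 + 183.673ms (3/5)
4. 428.571ms @ 7/5 + 61.224ms (1/5)
5. 489.796ms @ 8/5 + 122.449ms (2/5)
6. 612.245ms @ 2 + 153.061ms (1/2)
7. 765.306ms @ 5/2 + 153.061ms (1/2)
8. 918.367ms @ 3 + 306.122ms (1)
9. 1224.49ms @ 4 + 229.592ms (3/4)
10. 1454.082ms @ 19/4 + 382.653ms (5/4)

note 9 onset = 4b = 1224.49ms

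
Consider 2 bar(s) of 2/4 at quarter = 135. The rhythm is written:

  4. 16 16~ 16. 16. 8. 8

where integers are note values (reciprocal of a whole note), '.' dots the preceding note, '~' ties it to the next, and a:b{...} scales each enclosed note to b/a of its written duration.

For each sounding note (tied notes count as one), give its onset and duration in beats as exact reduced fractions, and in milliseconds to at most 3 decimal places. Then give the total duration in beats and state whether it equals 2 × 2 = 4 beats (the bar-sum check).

1) 0.0ms=0b +666.667ms=3/2b
2) 666.667ms=3/2b +111.111ms=1/4b
3) 777.778ms=7/4b +277.778ms=5/8b
4) 1055.556ms=19/8b +166.667ms=3/8b
5) 1222.222ms=11/4b +333.333ms=3/4b
6) 1555.556ms=7/2b +222.222ms=1/2b
Σ=4b of 4 (135bpm 2/4) — PASS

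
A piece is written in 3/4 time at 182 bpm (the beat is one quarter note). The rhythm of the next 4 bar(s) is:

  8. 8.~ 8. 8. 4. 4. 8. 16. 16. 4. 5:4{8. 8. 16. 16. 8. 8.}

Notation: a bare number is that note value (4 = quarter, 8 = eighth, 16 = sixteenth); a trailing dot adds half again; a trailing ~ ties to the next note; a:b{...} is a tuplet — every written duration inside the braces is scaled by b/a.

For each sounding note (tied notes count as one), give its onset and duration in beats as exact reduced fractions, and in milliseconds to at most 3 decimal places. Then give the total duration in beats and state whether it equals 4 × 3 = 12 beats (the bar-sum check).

1) 0.0ms=0b +247.253ms=3/4b
2) 247.253ms=3/4b +494.505ms=3/2b
3) 741.758ms=9/4b +247.253ms=3/4b
4) 989.011ms=3b +494.505ms=3/2b
5) 1483.516ms=9/2b +494.505ms=3/2b
6) 1978.022ms=6b +247.253ms=3/4b
7) 2225.275ms=27/4b +123.626ms=3/8b
8) 2348.901ms=57/8b +123.626ms=3/8b
9) 2472.527ms=15/2b +494.505ms=3/2b
10) 2967.033ms=9b +197.802ms=3/5b
11) 3164.835ms=48/5b +197.802ms=3/5b
12) 3362.637ms=51/5b +98.901ms=3/10b
13) 3461.538ms=21/2b +98.901ms=3/10b
14) 3560.44ms=54/5b +197.802ms=3/5b
15) 3758.242ms=57/5b +197.802ms=3/5b
Σ=12b of 12 (182bpm 3/4) — PASS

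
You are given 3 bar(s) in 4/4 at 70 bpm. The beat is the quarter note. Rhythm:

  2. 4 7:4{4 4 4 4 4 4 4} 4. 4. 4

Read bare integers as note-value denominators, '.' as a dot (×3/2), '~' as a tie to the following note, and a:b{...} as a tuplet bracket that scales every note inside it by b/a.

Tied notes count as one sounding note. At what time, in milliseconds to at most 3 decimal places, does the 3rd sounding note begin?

1. 0.0ms @ 0 + 2571.429ms (3)
2. 2571.429ms @ 3 + 857.143ms (1)
3. 3428.571ms @ 4 + 489.796ms (4/7)
4. 3918.367ms @ 32/7 + 489.796ms (4/7)
5. 4408.163ms @ 36/7 + 489.796ms (4/7)
6. 4897.959ms @ 40/7 + 489.796ms (4/7)
7. 5387.755ms @ 44/7 + 489.796ms (4/7)
8. 5877.551ms @ 48/7 + 489.796ms (4/7)
9. 6367.347ms @ 52/7 + 489.796ms (4/7)
10. 6857.143ms @ 8 + 1285.714ms (3/2)
11. 8142.857ms @ 19/2 + 1285.714ms (3/2)
12. 9428.571ms @ 11 + 857.143ms (1)

note 3 onset = 4b = 3428.571ms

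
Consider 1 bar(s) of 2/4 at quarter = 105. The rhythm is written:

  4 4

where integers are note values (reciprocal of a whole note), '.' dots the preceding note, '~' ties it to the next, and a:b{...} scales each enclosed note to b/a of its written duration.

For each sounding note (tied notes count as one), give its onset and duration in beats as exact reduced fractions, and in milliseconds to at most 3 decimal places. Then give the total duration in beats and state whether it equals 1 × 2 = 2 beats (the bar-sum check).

1) 0.0ms=0b +571.429ms=1b
2) 571.429ms=1b +571.429ms=1b
Σ=2b of 2 (105bpm 2/4) — PASS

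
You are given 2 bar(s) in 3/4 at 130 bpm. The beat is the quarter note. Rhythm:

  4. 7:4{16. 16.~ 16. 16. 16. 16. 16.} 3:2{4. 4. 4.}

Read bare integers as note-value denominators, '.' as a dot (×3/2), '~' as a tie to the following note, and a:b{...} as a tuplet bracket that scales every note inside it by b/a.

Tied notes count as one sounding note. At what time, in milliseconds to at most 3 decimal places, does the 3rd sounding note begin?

1. 0.0ms @ 0 + 692.308ms (3/2)
2. 692.308ms @ 3/2 + 98.901ms (3/14)
3. 791.209ms @ 12/7 + 197.802ms (3/7)
4. 989.011ms @ 15/7 + 98.901ms (3/14)
5. 1087.912ms @ 33/14 + 98.901ms (3/14)
6. 1186.813ms @ 18/7 + 98.901ms (3/14)
7. 1285.714ms @ 39/14 + 98.901ms (3/14)
8. 1384.615ms @ 3 + 461.538ms (1)
9. 1846.154ms @ 4 + 461.538ms (1)
10. 2307.692ms @ 5 + 461.538ms (1)

note 3 onset = 12/7b = 791.209ms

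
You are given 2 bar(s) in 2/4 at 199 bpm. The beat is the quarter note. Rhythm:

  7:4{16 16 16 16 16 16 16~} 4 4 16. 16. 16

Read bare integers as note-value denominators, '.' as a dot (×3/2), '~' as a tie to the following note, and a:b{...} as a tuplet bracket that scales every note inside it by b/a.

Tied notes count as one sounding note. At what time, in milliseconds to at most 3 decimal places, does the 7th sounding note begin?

1. 0.0ms @ 0 + 43.073ms (1/7)
2. 43.073ms @ 1/7 + 43.073ms (1/7)
3. 86.145ms @ 2/7 + 43.073ms (1/7)
4. 129.218ms @ 3/7 + 43.073ms (1/7)
5. 172.29ms @ 4/7 + 43.073ms (1/7)
6. 215.363ms @ 5/7 + 43.073ms (1/7)
7. 258.435ms @ 6/7 + 344.58ms (8/7)
8. 603.015ms @ 2 + 301.508ms (1)
9. 904.523ms @ 3 + 113.065ms (3/8)
10. 1017.588ms @ 27/8 + 113.065ms (3/8)
11. 1130.653ms @ 15/4 + 75.377ms (1/4)

note 7 onset = 6/7b = 258.435ms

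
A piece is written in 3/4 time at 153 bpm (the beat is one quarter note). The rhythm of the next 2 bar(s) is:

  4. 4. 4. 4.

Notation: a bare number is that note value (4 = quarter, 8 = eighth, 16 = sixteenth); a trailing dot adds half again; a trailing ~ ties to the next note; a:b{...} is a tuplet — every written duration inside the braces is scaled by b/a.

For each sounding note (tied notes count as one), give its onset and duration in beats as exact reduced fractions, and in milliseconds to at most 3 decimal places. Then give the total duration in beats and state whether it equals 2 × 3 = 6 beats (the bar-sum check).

1) 0.0ms=0b +588.235ms=3/2b
2) 588.235ms=3/2b +588.235ms=3/2b
3) 1176.471ms=3b +588.235ms=3/2b
4) 1764.706ms=9/2b +588.235ms=3/2b
Σ=6b of 6 (153bpm 3/4) — PASS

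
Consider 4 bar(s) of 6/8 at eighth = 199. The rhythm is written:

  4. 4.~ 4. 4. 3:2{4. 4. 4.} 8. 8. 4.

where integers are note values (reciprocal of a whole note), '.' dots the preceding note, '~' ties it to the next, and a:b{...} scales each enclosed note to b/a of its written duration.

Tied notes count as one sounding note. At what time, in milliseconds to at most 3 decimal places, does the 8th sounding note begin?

1. 0.0ms @ 0 + 904.523ms (3)
2. 904.523ms @ 3 + 1809.045ms (6)
3. 2713.568ms @ 9 + 904.523ms (3)
4. 3618.09ms @ 12 + 603.015ms (2)
5. 4221.106ms @ 14 + 603.015ms (2)
6. 4824.121ms @ 16 + 603.015ms (2)
7. 5427.136ms @ 18 + 452.261ms (3/2)
8. 5879.397ms @ 39/2 + 452.261ms (3/2)
9. 6331.658ms @ 21 + 904.523ms (3)

note 8 onset = 39/2b = 5879.397ms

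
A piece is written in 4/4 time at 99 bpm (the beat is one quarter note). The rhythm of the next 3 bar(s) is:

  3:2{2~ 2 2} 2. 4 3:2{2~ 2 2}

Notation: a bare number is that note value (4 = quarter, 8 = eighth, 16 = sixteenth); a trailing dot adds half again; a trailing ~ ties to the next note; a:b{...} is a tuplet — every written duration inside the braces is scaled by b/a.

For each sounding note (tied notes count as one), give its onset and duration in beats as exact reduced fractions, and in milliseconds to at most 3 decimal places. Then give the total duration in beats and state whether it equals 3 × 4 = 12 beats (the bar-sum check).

1) 0.0ms=0b +1616.162ms=8/3b
2) 1616.162ms=8/3b +808.081ms=4/3b
3) 2424.242ms=4b +1818.182ms=3b
4) 4242.424ms=7b +606.061ms=1b
5) 4848.485ms=8b +1616.162ms=8/3b
6) 6464.646ms=32/3b +808.081ms=4/3b
Σ=12b of 12 (99bpm 4/4) — PASS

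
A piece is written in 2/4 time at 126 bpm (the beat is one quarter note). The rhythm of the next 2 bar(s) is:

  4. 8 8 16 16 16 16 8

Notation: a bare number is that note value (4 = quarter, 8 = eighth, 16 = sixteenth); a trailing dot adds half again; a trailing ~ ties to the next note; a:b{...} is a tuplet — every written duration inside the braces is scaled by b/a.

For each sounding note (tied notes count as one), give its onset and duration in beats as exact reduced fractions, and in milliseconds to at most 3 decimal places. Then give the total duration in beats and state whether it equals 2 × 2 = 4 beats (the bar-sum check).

1) 0.0ms=0b +714.286ms=3/2b
2) 714.286ms=3/2b +238.095ms=1/2b
3) 952.381ms=2b +238.095ms=1/2b
4) 1190.476ms=5/2b +119.048ms=1/4b
5) 1309.524ms=11/4b +119.048ms=1/4b
6) 1428.571ms=3b +119.048ms=1/4b
7) 1547.619ms=13/4b +119.048ms=1/4b
8) 1666.667ms=7/2b +238.095ms=1/2b
Σ=4b of 4 (126bpm 2/4) — PASS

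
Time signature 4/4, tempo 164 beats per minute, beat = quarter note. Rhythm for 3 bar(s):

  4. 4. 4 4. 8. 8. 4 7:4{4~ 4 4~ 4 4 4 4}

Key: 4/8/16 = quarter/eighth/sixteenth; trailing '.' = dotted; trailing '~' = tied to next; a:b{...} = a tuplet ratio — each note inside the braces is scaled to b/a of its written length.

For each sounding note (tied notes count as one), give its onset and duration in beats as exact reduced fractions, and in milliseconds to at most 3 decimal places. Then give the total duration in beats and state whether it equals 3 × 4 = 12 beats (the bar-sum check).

1) 0.0ms=0b +548.78ms=3/2b
2) 548.78ms=3/2b +548.78ms=3/2b
3) 1097.561ms=3b +365.854ms=1b
4) 1463.415ms=4b +548.78ms=3/2b
5) 2012.195ms=11/2b +274.39ms=3/4b
6) 2286.585ms=25/4b +274.39ms=3/4b
7) 2560.976ms=7b +365.854ms=1b
8) 2926.829ms=8b +418.118ms=8/7b
9) 3344.948ms=64/7b +418.118ms=8/7b
10) 3763.066ms=72/7b +209.059ms=4/7b
11) 3972.125ms=76/7b +209.059ms=4/7b
12) 4181.185ms=80/7b +209.059ms=4/7b
Σ=12b of 12 (164bpm 4/4) — PASS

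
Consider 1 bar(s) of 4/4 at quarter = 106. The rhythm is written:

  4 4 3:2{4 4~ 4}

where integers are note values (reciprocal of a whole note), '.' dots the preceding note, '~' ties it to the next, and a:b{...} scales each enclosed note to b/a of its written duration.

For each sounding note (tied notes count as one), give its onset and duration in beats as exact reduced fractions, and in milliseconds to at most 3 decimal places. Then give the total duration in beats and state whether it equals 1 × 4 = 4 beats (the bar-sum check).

1) 0.0ms=0b +566.038ms=1b
2) 566.038ms=1b +566.038ms=1b
3) 1132.075ms=2b +377.358ms=2/3b
4) 1509.434ms=8/3b +754.717ms=4/3b
Σ=4b of 4 (106bpm 4/4) — PASS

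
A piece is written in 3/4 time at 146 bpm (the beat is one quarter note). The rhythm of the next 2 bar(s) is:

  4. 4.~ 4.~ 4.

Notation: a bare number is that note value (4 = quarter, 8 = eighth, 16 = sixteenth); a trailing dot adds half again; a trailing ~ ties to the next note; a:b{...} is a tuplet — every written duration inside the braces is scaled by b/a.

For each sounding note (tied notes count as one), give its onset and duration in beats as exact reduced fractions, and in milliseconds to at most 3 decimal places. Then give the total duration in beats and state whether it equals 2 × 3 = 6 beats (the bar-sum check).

1) 0.0ms=0b +616.438ms=3/2b
2) 616.438ms=3/2b +1849.315ms=9/2b
Σ=6b of 6 (146bpm 3/4) — PASS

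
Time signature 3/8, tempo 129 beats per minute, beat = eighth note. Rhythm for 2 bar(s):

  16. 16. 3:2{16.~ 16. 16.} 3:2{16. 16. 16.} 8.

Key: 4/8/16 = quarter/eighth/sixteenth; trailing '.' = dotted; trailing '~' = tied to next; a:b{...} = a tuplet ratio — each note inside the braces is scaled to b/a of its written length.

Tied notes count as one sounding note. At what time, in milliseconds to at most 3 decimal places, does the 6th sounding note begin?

1. 0.0ms @ 0 + 348.837ms (3/4)
2. 348.837ms @ 3/4 + 348.837ms (3/4)
3. 697.674ms @ 3/2 + 465.116ms (1)
4. 1162.791ms @ 5/2 + 232.558ms (1/2)
5. 1395.349ms @ 3 + 232.558ms (1/2)
6. 1627.907ms @ 7/2 + 232.558ms (1/2)
7. 1860.465ms @ 4 + 232.558ms (1/2)
8. 2093.023ms @ 9/2 + 697.674ms (3/2)

note 6 onset = 7/2b = 1627.907ms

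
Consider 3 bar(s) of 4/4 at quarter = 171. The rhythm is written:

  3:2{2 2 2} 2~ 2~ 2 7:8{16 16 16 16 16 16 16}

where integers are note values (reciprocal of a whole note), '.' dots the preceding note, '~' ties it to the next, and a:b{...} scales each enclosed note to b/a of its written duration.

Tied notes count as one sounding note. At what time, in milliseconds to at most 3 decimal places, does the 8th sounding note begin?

1. 0.0ms @ 0 + 467.836ms (4/3)
2. 467.836ms @ 4/3 + 467.836ms (4/3)
3. 935.673ms @ 8/3 + 467.836ms (4/3)
4. 1403.509ms @ 4 + 2105.263ms (6)
5. 3508.772ms @ 10 + 100.251ms (2/7)
6. 3609.023ms @ 72/7 + 100.251ms (2/7)
7. 3709.273ms @ 74/7 + 100.251ms (2/7)
8. 3809.524ms @ 76/7 + 100.251ms (2/7)
9. 3909.774ms @ 78/7 + 100.251ms (2/7)
10. 4010.025ms @ 80/7 + 100.251ms (2/7)
11. 4110.276ms @ 82/7 + 100.251ms (2/7)

note 8 onset = 76/7b = 3809.524ms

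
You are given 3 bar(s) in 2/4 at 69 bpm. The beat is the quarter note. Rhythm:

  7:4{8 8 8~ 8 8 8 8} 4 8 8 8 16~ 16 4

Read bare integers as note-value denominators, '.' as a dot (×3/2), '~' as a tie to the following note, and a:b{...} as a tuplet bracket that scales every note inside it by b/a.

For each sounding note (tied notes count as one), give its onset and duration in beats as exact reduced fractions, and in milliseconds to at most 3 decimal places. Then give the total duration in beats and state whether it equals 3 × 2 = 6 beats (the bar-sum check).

1) 0.0ms=0b +248.447ms=2/7b
2) 248.447ms=2/7b +248.447ms=2/7b
3) 496.894ms=4/7b +496.894ms=4/7b
4) 993.789ms=8/7b +248.447ms=2/7b
5) 1242.236ms=10/7b +248.447ms=2/7b
6) 1490.683ms=12/7b +248.447ms=2/7b
7) 1739.13ms=2b +869.565ms=1b
8) 2608.696ms=3b +434.783ms=1/2b
9) 3043.478ms=7/2b +434.783ms=1/2b
10) 3478.261ms=4b +434.783ms=1/2b
11) 3913.043ms=9/2b +434.783ms=1/2b
12) 4347.826ms=5b +869.565ms=1b
Σ=6b of 6 (69bpm 2/4) — PASS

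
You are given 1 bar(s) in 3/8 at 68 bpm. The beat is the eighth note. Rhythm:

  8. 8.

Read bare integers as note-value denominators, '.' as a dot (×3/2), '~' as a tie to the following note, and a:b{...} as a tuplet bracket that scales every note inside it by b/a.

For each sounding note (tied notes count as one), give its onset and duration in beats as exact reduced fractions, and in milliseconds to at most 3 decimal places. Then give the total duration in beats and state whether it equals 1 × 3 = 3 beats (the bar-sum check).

1) 0.0ms=0b +1323.529ms=3/2b
2) 1323.529ms=3/2b +1323.529ms=3/2b
Σ=3b of 3 (68bpm 3/8) — PASS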